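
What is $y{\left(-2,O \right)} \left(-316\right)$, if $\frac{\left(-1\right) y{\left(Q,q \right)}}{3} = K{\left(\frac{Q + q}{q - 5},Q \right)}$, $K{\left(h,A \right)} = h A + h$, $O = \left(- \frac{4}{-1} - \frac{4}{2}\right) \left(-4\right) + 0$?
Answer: $- \frac{9480}{13} \approx -729.23$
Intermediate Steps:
$O = -8$ ($O = \left(\left(-4\right) \left(-1\right) - 2\right) \left(-4\right) + 0 = \left(4 - 2\right) \left(-4\right) + 0 = 2 \left(-4\right) + 0 = -8 + 0 = -8$)
$K{\left(h,A \right)} = h + A h$ ($K{\left(h,A \right)} = A h + h = h + A h$)
$y{\left(Q,q \right)} = - \frac{3 \left(1 + Q\right) \left(Q + q\right)}{-5 + q}$ ($y{\left(Q,q \right)} = - 3 \frac{Q + q}{q - 5} \left(1 + Q\right) = - 3 \frac{Q + q}{-5 + q} \left(1 + Q\right) = - 3 \frac{\left(1 + Q\right) \left(Q + q\right)}{-5 + q} = - \frac{3 \left(1 + Q\right) \left(Q + q\right)}{-5 + q}$)
$y{\left(-2,O \right)} \left(-316\right) = - \frac{3 \left(1 - 2\right) \left(-2 - 8\right)}{-5 - 8} \left(-316\right) = \left(-3\right) \frac{1}{-13} \left(-1\right) \left(-10\right) \left(-316\right) = \left(-3\right) \left(- \frac{1}{13}\right) \left(-1\right) \left(-10\right) \left(-316\right) = \frac{30}{13} \left(-316\right) = - \frac{9480}{13}$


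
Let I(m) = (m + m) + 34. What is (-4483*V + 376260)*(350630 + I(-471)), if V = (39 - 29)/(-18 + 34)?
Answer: 522426089565/4 ≈ 1.3061e+11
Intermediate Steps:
I(m) = 34 + 2*m (I(m) = 2*m + 34 = 34 + 2*m)
V = 5/8 (V = 10/16 = 10*(1/16) = 5/8 ≈ 0.62500)
(-4483*V + 376260)*(350630 + I(-471)) = (-4483*5/8 + 376260)*(350630 + (34 + 2*(-471))) = (-22415/8 + 376260)*(350630 + (34 - 942)) = 2987665*(350630 - 908)/8 = (2987665/8)*349722 = 522426089565/4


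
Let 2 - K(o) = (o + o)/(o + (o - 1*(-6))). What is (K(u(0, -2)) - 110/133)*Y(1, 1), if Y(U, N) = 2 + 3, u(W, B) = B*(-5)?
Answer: 3490/1729 ≈ 2.0185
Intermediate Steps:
u(W, B) = -5*B
Y(U, N) = 5
K(o) = 2 - 2*o/(6 + 2*o) (K(o) = 2 - (o + o)/(o + (o - 1*(-6))) = 2 - 2*o/(o + (o + 6)) = 2 - 2*o/(o + (6 + o)) = 2 - 2*o/(6 + 2*o))
(K(u(0, -2)) - 110/133)*Y(1, 1) = ((6 - 5*(-2))/(3 - 5*(-2)) - 110/133)*5 = ((6 + 10)/(3 + 10) - 110*1/133)*5 = (16/13 - 110/133)*5 = (698/1729)*5 = 3490/1729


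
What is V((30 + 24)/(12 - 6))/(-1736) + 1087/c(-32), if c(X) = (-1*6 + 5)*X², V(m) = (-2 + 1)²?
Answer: -236007/222208 ≈ -1.0621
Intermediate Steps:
V(m) = 1 (V(m) = (-1)² = 1)
c(X) = -X² (c(X) = (-6 + 5)*X² = -X²)
V((30 + 24)/(12 - 6))/(-1736) + 1087/c(-32) = 1/(-1736) + 1087/((-1*(-32)²)) = 1*(-1/1736) + 1087/((-1*1024)) = -1/1736 + 1087/(-1024) = -1/1736 + 1087*(-1/1024) = -1/1736 - 1087/1024 = -236007/222208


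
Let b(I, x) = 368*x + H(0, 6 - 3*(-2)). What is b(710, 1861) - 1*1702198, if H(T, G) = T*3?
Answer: -1017350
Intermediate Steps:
H(T, G) = 3*T
b(I, x) = 368*x (b(I, x) = 368*x + 3*0 = 368*x + 0 = 368*x)
b(710, 1861) - 1*1702198 = 368*1861 - 1*1702198 = 684848 - 1702198 = -1017350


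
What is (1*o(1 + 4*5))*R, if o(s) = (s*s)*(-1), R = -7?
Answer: 3087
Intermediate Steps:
o(s) = -s**2 (o(s) = s**2*(-1) = -s**2)
(1*o(1 + 4*5))*R = (1*(-(1 + 4*5)**2))*(-7) = (1*(-(1 + 20)**2))*(-7) = (1*(-1*21**2))*(-7) = (1*(-1*441))*(-7) = (1*(-441))*(-7) = -441*(-7) = 3087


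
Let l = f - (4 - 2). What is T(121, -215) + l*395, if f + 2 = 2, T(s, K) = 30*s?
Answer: 2840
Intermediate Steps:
f = 0 (f = -2 + 2 = 0)
l = -2 (l = 0 - (4 - 2) = 0 - 1*2 = 0 - 2 = -2)
T(121, -215) + l*395 = 30*121 - 2*395 = 3630 - 790 = 2840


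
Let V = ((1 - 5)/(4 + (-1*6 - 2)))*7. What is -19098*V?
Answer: -133686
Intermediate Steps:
V = 7 (V = -4/(4 + (-6 - 2))*7 = -4/(4 - 8)*7 = -4/(-4)*7 = -4*(-¼)*7 = 1*7 = 7)
-19098*V = -19098*7 = -133686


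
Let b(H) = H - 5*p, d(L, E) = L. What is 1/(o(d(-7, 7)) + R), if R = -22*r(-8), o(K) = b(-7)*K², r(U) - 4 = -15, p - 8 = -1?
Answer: -1/1816 ≈ -0.00055066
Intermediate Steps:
p = 7 (p = 8 - 1 = 7)
r(U) = -11 (r(U) = 4 - 15 = -11)
b(H) = -35 + H (b(H) = H - 5*7 = H - 35 = -35 + H)
o(K) = -42*K² (o(K) = (-35 - 7)*K² = -42*K²)
R = 242 (R = -22*(-11) = 242)
1/(o(d(-7, 7)) + R) = 1/(-42*(-7)² + 242) = 1/(-42*49 + 242) = 1/(-2058 + 242) = 1/(-1816) = -1/1816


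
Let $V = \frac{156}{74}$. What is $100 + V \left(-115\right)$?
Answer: $- \frac{5270}{37} \approx -142.43$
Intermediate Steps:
$V = \frac{78}{37}$ ($V = 156 \cdot \frac{1}{74} = \frac{78}{37} \approx 2.1081$)
$100 + V \left(-115\right) = 100 + \frac{78}{37} \left(-115\right) = 100 - \frac{8970}{37} = - \frac{5270}{37}$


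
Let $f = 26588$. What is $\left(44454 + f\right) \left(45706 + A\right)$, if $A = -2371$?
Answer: $3078605070$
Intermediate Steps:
$\left(44454 + f\right) \left(45706 + A\right) = \left(44454 + 26588\right) \left(45706 - 2371\right) = 71042 \cdot 43335 = 3078605070$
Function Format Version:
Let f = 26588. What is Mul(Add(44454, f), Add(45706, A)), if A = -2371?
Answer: 3078605070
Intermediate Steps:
Mul(Add(44454, f), Add(45706, A)) = Mul(Add(44454, 26588), Add(45706, -2371)) = Mul(71042, 43335) = 3078605070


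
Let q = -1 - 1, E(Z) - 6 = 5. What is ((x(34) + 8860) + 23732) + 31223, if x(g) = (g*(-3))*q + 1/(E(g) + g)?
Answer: 2880856/45 ≈ 64019.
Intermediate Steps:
E(Z) = 11 (E(Z) = 6 + 5 = 11)
q = -2
x(g) = 1/(11 + g) + 6*g (x(g) = (g*(-3))*(-2) + 1/(11 + g) = -3*g*(-2) + 1/(11 + g) = 6*g + 1/(11 + g) = 1/(11 + g) + 6*g)
((x(34) + 8860) + 23732) + 31223 = (((1 + 6*34² + 66*34)/(11 + 34) + 8860) + 23732) + 31223 = (((1 + 6*1156 + 2244)/45 + 8860) + 23732) + 31223 = (((1 + 6936 + 2244)/45 + 8860) + 23732) + 31223 = (((1/45)*9181 + 8860) + 23732) + 31223 = ((9181/45 + 8860) + 23732) + 31223 = (407881/45 + 23732) + 31223 = 1475821/45 + 31223 = 2880856/45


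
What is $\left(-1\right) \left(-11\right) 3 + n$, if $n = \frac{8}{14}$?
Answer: $\frac{235}{7} \approx 33.571$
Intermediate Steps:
$n = \frac{4}{7}$ ($n = 8 \cdot \frac{1}{14} = \frac{4}{7} \approx 0.57143$)
$\left(-1\right) \left(-11\right) 3 + n = \left(-1\right) \left(-11\right) 3 + \frac{4}{7} = 11 \cdot 3 + \frac{4}{7} = 33 + \frac{4}{7} = \frac{235}{7}$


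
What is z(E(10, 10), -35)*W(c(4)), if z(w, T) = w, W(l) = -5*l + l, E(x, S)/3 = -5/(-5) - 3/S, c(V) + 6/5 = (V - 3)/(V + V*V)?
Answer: 483/50 ≈ 9.6600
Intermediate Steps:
c(V) = -6/5 + (-3 + V)/(V + V**2) (c(V) = -6/5 + (V - 3)/(V + V*V) = -6/5 + (-3 + V)/(V + V**2))
E(x, S) = 3 - 9/S (E(x, S) = 3*(-5/(-5) - 3/S) = 3*(-5*(-1/5) - 3/S) = 3*(1 - 3/S) = 3 - 9/S)
W(l) = -4*l
z(E(10, 10), -35)*W(c(4)) = (3 - 9/10)*(-4*(-15 - 1*4 - 6*4**2)/(5*4*(1 + 4))) = (3 - 9*1/10)*(-4*(-15 - 4 - 6*16)/(5*4*5)) = (3 - 9/10)*(-4*(-15 - 4 - 96)/(5*4*5)) = 21*(-4*(-115)/(5*4*5))/10 = 21*(-4*(-23/20))/10 = (21/10)*(23/5) = 483/50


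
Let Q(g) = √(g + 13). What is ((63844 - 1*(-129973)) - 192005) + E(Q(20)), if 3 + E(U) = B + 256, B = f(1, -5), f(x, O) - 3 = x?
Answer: 2069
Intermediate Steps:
f(x, O) = 3 + x
B = 4 (B = 3 + 1 = 4)
Q(g) = √(13 + g)
E(U) = 257 (E(U) = -3 + (4 + 256) = -3 + 260 = 257)
((63844 - 1*(-129973)) - 192005) + E(Q(20)) = ((63844 - 1*(-129973)) - 192005) + 257 = ((63844 + 129973) - 192005) + 257 = (193817 - 192005) + 257 = 1812 + 257 = 2069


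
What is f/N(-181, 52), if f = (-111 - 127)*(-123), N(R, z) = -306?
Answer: -287/3 ≈ -95.667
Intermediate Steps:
f = 29274 (f = -238*(-123) = 29274)
f/N(-181, 52) = 29274/(-306) = 29274*(-1/306) = -287/3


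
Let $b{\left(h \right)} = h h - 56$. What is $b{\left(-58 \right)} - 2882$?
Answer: $426$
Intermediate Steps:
$b{\left(h \right)} = -56 + h^{2}$ ($b{\left(h \right)} = h^{2} - 56 = -56 + h^{2}$)
$b{\left(-58 \right)} - 2882 = \left(-56 + \left(-58\right)^{2}\right) - 2882 = \left(-56 + 3364\right) - 2882 = 3308 - 2882 = 426$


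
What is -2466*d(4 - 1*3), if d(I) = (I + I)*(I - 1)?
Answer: 0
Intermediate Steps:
d(I) = 2*I*(-1 + I) (d(I) = (2*I)*(-1 + I) = 2*I*(-1 + I))
-2466*d(4 - 1*3) = -4932*(4 - 1*3)*(-1 + (4 - 1*3)) = -4932*(4 - 3)*(-1 + (4 - 3)) = -4932*(-1 + 1) = -4932*0 = -2466*0 = 0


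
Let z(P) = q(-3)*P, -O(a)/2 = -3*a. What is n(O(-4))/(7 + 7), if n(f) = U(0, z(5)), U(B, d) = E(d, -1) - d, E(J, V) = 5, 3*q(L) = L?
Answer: 5/7 ≈ 0.71429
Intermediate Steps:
O(a) = 6*a (O(a) = -(-6)*a = 6*a)
q(L) = L/3
z(P) = -P (z(P) = ((⅓)*(-3))*P = -P)
U(B, d) = 5 - d
n(f) = 10 (n(f) = 5 - (-1)*5 = 5 - 1*(-5) = 5 + 5 = 10)
n(O(-4))/(7 + 7) = 10/(7 + 7) = 10/14 = 10*(1/14) = 5/7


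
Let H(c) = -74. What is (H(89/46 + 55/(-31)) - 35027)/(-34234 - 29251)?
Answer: 35101/63485 ≈ 0.55290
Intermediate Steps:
(H(89/46 + 55/(-31)) - 35027)/(-34234 - 29251) = (-74 - 35027)/(-34234 - 29251) = -35101/(-63485) = -35101*(-1/63485) = 35101/63485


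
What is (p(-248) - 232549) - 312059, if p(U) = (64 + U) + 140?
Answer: -544652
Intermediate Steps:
p(U) = 204 + U
(p(-248) - 232549) - 312059 = ((204 - 248) - 232549) - 312059 = (-44 - 232549) - 312059 = -232593 - 312059 = -544652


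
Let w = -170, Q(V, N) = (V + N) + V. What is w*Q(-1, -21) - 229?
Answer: 3681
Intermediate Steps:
Q(V, N) = N + 2*V (Q(V, N) = (N + V) + V = N + 2*V)
w*Q(-1, -21) - 229 = -170*(-21 + 2*(-1)) - 229 = -170*(-21 - 2) - 229 = -170*(-23) - 229 = 3910 - 229 = 3681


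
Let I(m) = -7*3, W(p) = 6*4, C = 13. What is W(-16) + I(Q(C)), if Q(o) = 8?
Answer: 3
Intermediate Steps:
W(p) = 24
I(m) = -21
W(-16) + I(Q(C)) = 24 - 21 = 3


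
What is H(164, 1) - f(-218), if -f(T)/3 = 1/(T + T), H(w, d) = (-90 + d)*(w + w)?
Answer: -12727715/436 ≈ -29192.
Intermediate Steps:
H(w, d) = 2*w*(-90 + d) (H(w, d) = (-90 + d)*(2*w) = 2*w*(-90 + d))
f(T) = -3/(2*T) (f(T) = -3/(T + T) = -3*1/(2*T) = -3/(2*T))
H(164, 1) - f(-218) = 2*164*(-90 + 1) - (-3)/(2*(-218)) = 2*164*(-89) - (-3)*(-1)/(2*218) = -29192 - 1*3/436 = -29192 - 3/436 = -12727715/436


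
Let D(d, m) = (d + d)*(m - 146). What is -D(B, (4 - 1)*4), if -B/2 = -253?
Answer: 135608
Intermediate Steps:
B = 506 (B = -2*(-253) = 506)
D(d, m) = 2*d*(-146 + m) (D(d, m) = (2*d)*(-146 + m) = 2*d*(-146 + m))
-D(B, (4 - 1)*4) = -2*506*(-146 + (4 - 1)*4) = -2*506*(-146 + 3*4) = -2*506*(-146 + 12) = -2*506*(-134) = -1*(-135608) = 135608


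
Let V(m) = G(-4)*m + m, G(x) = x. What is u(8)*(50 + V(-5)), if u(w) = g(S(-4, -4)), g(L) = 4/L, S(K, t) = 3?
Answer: 260/3 ≈ 86.667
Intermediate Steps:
u(w) = 4/3
V(m) = -3*m (V(m) = -4*m + m = -3*m)
u(8)*(50 + V(-5)) = 4*(50 - 3*(-5))/3 = 4*(50 + 15)/3 = (4/3)*65 = 260/3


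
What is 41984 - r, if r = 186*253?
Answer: -5074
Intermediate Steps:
r = 47058
41984 - r = 41984 - 1*47058 = 41984 - 47058 = -5074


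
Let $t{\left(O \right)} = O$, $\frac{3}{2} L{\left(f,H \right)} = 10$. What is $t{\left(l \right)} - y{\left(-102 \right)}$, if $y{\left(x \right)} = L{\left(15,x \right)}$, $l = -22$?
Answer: $- \frac{86}{3} \approx -28.667$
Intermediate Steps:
$L{\left(f,H \right)} = \frac{20}{3}$ ($L{\left(f,H \right)} = \frac{2}{3} \cdot 10 = \frac{20}{3}$)
$y{\left(x \right)} = \frac{20}{3}$
$t{\left(l \right)} - y{\left(-102 \right)} = -22 - \frac{20}{3} = - \frac{86}{3}$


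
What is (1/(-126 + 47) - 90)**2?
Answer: 50566321/6241 ≈ 8102.3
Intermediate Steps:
(1/(-126 + 47) - 90)**2 = (1/(-79) - 90)**2 = (-1/79 - 90)**2 = (-7111/79)**2 = 50566321/6241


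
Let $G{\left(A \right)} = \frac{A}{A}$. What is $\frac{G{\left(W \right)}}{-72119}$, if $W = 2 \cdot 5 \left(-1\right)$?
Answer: $- \frac{1}{72119} \approx -1.3866 \cdot 10^{-5}$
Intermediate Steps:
$W = -10$ ($W = 10 \left(-1\right) = -10$)
$G{\left(A \right)} = 1$
$\frac{G{\left(W \right)}}{-72119} = 1 \frac{1}{-72119} = 1 \left(- \frac{1}{72119}\right) = - \frac{1}{72119}$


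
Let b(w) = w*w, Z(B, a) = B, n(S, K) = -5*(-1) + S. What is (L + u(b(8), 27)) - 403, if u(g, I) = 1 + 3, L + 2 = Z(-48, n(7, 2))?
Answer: -449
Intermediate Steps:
n(S, K) = 5 + S
b(w) = w²
L = -50 (L = -2 - 48 = -50)
u(g, I) = 4
(L + u(b(8), 27)) - 403 = (-50 + 4) - 403 = -46 - 403 = -449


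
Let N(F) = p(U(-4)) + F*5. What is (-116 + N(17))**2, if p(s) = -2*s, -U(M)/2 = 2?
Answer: 529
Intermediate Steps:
U(M) = -4 (U(M) = -2*2 = -4)
N(F) = 8 + 5*F (N(F) = -2*(-4) + F*5 = 8 + 5*F)
(-116 + N(17))**2 = (-116 + (8 + 5*17))**2 = (-116 + (8 + 85))**2 = (-116 + 93)**2 = (-23)**2 = 529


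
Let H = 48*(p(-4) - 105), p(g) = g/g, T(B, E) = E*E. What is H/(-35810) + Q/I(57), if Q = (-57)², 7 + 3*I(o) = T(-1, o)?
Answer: 182612067/58048010 ≈ 3.1459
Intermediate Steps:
T(B, E) = E²
I(o) = -7/3 + o²/3
p(g) = 1
Q = 3249
H = -4992 (H = 48*(1 - 105) = 48*(-104) = -4992)
H/(-35810) + Q/I(57) = -4992/(-35810) + 3249/(-7/3 + (⅓)*57²) = -4992*(-1/35810) + 3249/(-7/3 + (⅓)*3249) = 2496/17905 + 3249/(-7/3 + 1083) = 2496/17905 + 3249/(3242/3) = 2496/17905 + 3249*(3/3242) = 2496/17905 + 9747/3242 = 182612067/58048010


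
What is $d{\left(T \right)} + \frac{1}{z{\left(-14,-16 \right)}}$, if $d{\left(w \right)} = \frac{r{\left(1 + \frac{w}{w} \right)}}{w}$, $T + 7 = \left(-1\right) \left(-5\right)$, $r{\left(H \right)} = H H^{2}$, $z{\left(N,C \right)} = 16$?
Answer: $- \frac{63}{16} \approx -3.9375$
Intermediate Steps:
$r{\left(H \right)} = H^{3}$
$T = -2$ ($T = -7 - -5 = -7 + 5 = -2$)
$d{\left(w \right)} = \frac{8}{w}$ ($d{\left(w \right)} = \frac{\left(1 + \frac{w}{w}\right)^{3}}{w} = \frac{\left(1 + 1\right)^{3}}{w} = \frac{2^{3}}{w} = \frac{8}{w}$)
$d{\left(T \right)} + \frac{1}{z{\left(-14,-16 \right)}} = \frac{8}{-2} + \frac{1}{16} = 8 \left(- \frac{1}{2}\right) + \frac{1}{16} = -4 + \frac{1}{16} = - \frac{63}{16}$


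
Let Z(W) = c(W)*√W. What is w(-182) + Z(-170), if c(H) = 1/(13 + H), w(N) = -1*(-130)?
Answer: 130 - I*√170/157 ≈ 130.0 - 0.083047*I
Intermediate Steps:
w(N) = 130
Z(W) = √W/(13 + W)
w(-182) + Z(-170) = 130 + √(-170)/(13 - 170) = 130 + (I*√170)/(-157) = 130 + (I*√170)*(-1/157) = 130 - I*√170/157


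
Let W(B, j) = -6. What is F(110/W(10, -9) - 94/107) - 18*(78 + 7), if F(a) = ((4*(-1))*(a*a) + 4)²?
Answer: 23001315474761734/10617447681 ≈ 2.1664e+6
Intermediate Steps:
F(a) = (4 - 4*a²)² (F(a) = (-4*a² + 4)² = (4 - 4*a²)²)
F(110/W(10, -9) - 94/107) - 18*(78 + 7) = 16*(-1 + (110/(-6) - 94/107)²)² - 18*(78 + 7) = 16*(-1 + (110*(-⅙) - 94*1/107)²)² - 18*85 = 16*(-1 + (-55/3 - 94/107)²)² - 1*1530 = 16*(-1 + (-6167/321)²)² - 1530 = 16*(-1 + 38031889/103041)² - 1530 = 16*(37928848/103041)² - 1530 = 16*(1438597510607104/10617447681) - 1530 = 23017560169713664/10617447681 - 1530 = 23001315474761734/10617447681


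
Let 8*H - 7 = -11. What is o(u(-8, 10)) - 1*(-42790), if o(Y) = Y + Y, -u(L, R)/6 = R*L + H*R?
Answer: 43810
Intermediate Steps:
H = -½ (H = 7/8 + (⅛)*(-11) = 7/8 - 11/8 = -½ ≈ -0.50000)
u(L, R) = 3*R - 6*L*R (u(L, R) = -6*(R*L - R/2) = -6*(L*R - R/2) = -6*(-R/2 + L*R) = 3*R - 6*L*R)
o(Y) = 2*Y
o(u(-8, 10)) - 1*(-42790) = 2*(3*10*(1 - 2*(-8))) - 1*(-42790) = 2*(3*10*(1 + 16)) + 42790 = 2*(3*10*17) + 42790 = 2*510 + 42790 = 1020 + 42790 = 43810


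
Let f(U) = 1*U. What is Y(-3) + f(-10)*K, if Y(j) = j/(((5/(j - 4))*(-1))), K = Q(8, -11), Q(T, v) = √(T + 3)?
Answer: -21/5 - 10*√11 ≈ -37.366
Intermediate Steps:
Q(T, v) = √(3 + T)
f(U) = U
K = √11 (K = √(3 + 8) = √11 ≈ 3.3166)
Y(j) = j*(⅘ - j/5) (Y(j) = j/(((5/(-4 + j))*(-1))) = j/((-5/(-4 + j))) = j*(⅘ - j/5))
Y(-3) + f(-10)*K = (⅕)*(-3)*(4 - 1*(-3)) - 10*√11 = (⅕)*(-3)*(4 + 3) - 10*√11 = (⅕)*(-3)*7 - 10*√11 = -21/5 - 10*√11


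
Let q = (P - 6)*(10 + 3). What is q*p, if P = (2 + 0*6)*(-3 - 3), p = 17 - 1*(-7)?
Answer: -5616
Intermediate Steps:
p = 24 (p = 17 + 7 = 24)
P = -12 (P = (2 + 0)*(-6) = 2*(-6) = -12)
q = -234 (q = (-12 - 6)*(10 + 3) = -18*13 = -234)
q*p = -234*24 = -5616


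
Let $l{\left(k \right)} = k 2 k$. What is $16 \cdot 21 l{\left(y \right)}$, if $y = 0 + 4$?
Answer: $10752$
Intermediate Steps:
$y = 4$
$l{\left(k \right)} = 2 k^{2}$ ($l{\left(k \right)} = 2 k k = 2 k^{2}$)
$16 \cdot 21 l{\left(y \right)} = 16 \cdot 21 \cdot 2 \cdot 4^{2} = 336 \cdot 2 \cdot 16 = 336 \cdot 32 = 10752$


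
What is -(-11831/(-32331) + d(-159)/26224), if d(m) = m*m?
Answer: -1127616155/847848144 ≈ -1.3300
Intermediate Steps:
d(m) = m²
-(-11831/(-32331) + d(-159)/26224) = -(-11831/(-32331) + (-159)²/26224) = -(-11831*(-1/32331) + 25281*(1/26224)) = -(11831/32331 + 25281/26224) = -1*1127616155/847848144 = -1127616155/847848144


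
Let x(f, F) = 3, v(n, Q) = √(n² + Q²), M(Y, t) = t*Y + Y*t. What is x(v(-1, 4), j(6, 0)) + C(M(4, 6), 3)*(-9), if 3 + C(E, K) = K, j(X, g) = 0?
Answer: 3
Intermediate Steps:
M(Y, t) = 2*Y*t (M(Y, t) = Y*t + Y*t = 2*Y*t)
v(n, Q) = √(Q² + n²)
C(E, K) = -3 + K
x(v(-1, 4), j(6, 0)) + C(M(4, 6), 3)*(-9) = 3 + (-3 + 3)*(-9) = 3 + 0*(-9) = 3 + 0 = 3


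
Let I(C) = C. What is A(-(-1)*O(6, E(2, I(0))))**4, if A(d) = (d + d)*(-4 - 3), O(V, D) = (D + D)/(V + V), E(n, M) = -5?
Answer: 1500625/81 ≈ 18526.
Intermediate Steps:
O(V, D) = D/V (O(V, D) = (2*D)/((2*V)) = (2*D)*(1/(2*V)) = D/V)
A(d) = -14*d (A(d) = (2*d)*(-7) = -14*d)
A(-(-1)*O(6, E(2, I(0))))**4 = (-(-14)*(-(-5)/6))**4 = (-(-14)*(-1*(-5/6)))**4 = (-(-14)*5/6)**4 = (-14*(-5/6))**4 = (35/3)**4 = 1500625/81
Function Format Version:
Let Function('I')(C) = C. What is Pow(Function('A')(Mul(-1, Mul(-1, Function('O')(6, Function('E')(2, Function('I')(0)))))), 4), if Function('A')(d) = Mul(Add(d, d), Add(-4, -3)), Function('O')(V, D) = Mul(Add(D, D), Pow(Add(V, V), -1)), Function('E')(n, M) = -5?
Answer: Rational(1500625, 81) ≈ 18526.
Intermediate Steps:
Function('O')(V, D) = Mul(D, Pow(V, -1)) (Function('O')(V, D) = Mul(Mul(2, D), Pow(Mul(2, V), -1)) = Mul(Mul(2, D), Mul(Rational(1, 2), Pow(V, -1))) = Mul(D, Pow(V, -1)))
Function('A')(d) = Mul(-14, d) (Function('A')(d) = Mul(Mul(2, d), -7) = Mul(-14, d))
Pow(Function('A')(Mul(-1, Mul(-1, Function('O')(6, Function('E')(2, Function('I')(0)))))), 4) = Pow(Mul(-14, Mul(-1, Mul(-1, Mul(-5, Pow(6, -1))))), 4) = Pow(Mul(-14, Mul(-1, Mul(-1, Mul(-5, Rational(1, 6))))), 4) = Pow(Mul(-14, Mul(-1, Mul(-1, Rational(-5, 6)))), 4) = Pow(Mul(-14, Mul(-1, Rational(5, 6))), 4) = Pow(Mul(-14, Rational(-5, 6)), 4) = Pow(Rational(35, 3), 4) = Rational(1500625, 81)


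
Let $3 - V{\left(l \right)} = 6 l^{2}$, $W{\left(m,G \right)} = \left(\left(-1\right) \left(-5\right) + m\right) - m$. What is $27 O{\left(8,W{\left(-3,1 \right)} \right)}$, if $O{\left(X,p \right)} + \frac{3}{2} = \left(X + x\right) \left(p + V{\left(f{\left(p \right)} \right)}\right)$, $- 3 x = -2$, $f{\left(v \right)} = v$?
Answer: $- \frac{66537}{2} \approx -33269.0$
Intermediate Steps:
$W{\left(m,G \right)} = 5$ ($W{\left(m,G \right)} = \left(5 + m\right) - m = 5$)
$V{\left(l \right)} = 3 - 6 l^{2}$
$x = \frac{2}{3}$ ($x = \left(- \frac{1}{3}\right) \left(-2\right) = \frac{2}{3} \approx 0.66667$)
$O{\left(X,p \right)} = - \frac{3}{2} + \left(\frac{2}{3} + X\right) \left(3 + p - 6 p^{2}\right)$ ($O{\left(X,p \right)} = - \frac{3}{2} + \left(X + \frac{2}{3}\right) \left(p - \left(-3 + 6 p^{2}\right)\right) = - \frac{3}{2} + \left(\frac{2}{3} + X\right) \left(3 + p - 6 p^{2}\right)$)
$27 O{\left(8,W{\left(-3,1 \right)} \right)} = 27 \left(\frac{1}{2} - 4 \cdot 5^{2} + \frac{2}{3} \cdot 5 + 8 \cdot 5 - 24 \left(-1 + 2 \cdot 5^{2}\right)\right) = 27 \left(\frac{1}{2} - 100 + \frac{10}{3} + 40 - 24 \left(-1 + 2 \cdot 25\right)\right) = 27 \left(\frac{1}{2} - 100 + \frac{10}{3} + 40 - 24 \left(-1 + 50\right)\right) = 27 \left(\frac{1}{2} - 100 + \frac{10}{3} + 40 - 24 \cdot 49\right) = 27 \left(\frac{1}{2} - 100 + \frac{10}{3} + 40 - 1176\right) = 27 \left(- \frac{7393}{6}\right) = - \frac{66537}{2}$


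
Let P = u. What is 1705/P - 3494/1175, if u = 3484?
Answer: -10169721/4093700 ≈ -2.4842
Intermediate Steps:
P = 3484
1705/P - 3494/1175 = 1705/3484 - 3494/1175 = -10169721/4093700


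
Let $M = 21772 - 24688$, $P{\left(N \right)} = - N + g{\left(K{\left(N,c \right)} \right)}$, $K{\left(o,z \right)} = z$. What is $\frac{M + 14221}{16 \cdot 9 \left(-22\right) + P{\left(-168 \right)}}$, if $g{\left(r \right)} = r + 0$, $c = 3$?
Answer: $- \frac{11305}{2997} \approx -3.7721$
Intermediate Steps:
$g{\left(r \right)} = r$
$P{\left(N \right)} = 3 - N$ ($P{\left(N \right)} = - N + 3 = 3 - N$)
$M = -2916$ ($M = 21772 - 24688 = -2916$)
$\frac{M + 14221}{16 \cdot 9 \left(-22\right) + P{\left(-168 \right)}} = \frac{-2916 + 14221}{16 \cdot 9 \left(-22\right) + \left(3 - -168\right)} = \frac{11305}{144 \left(-22\right) + \left(3 + 168\right)} = \frac{11305}{-3168 + 171} = \frac{11305}{-2997} = 11305 \left(- \frac{1}{2997}\right) = - \frac{11305}{2997}$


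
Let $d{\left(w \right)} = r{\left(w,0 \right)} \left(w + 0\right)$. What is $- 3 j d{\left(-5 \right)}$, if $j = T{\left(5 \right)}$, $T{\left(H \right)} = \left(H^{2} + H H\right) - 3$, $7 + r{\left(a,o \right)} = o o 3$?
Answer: $-4935$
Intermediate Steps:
$r{\left(a,o \right)} = -7 + 3 o^{2}$ ($r{\left(a,o \right)} = -7 + o o 3 = -7 + o^{2} \cdot 3 = -7 + 3 o^{2}$)
$T{\left(H \right)} = -3 + 2 H^{2}$ ($T{\left(H \right)} = \left(H^{2} + H^{2}\right) - 3 = 2 H^{2} - 3 = -3 + 2 H^{2}$)
$j = 47$ ($j = -3 + 2 \cdot 5^{2} = -3 + 2 \cdot 25 = -3 + 50 = 47$)
$d{\left(w \right)} = - 7 w$ ($d{\left(w \right)} = \left(-7 + 3 \cdot 0^{2}\right) \left(w + 0\right) = \left(-7 + 3 \cdot 0\right) w = \left(-7 + 0\right) w = - 7 w$)
$- 3 j d{\left(-5 \right)} = \left(-3\right) 47 \left(\left(-7\right) \left(-5\right)\right) = \left(-141\right) 35 = -4935$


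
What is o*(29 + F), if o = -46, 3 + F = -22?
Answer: -184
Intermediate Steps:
F = -25 (F = -3 - 22 = -25)
o*(29 + F) = -46*(29 - 25) = -46*4 = -184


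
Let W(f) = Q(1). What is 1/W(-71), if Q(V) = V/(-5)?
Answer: -5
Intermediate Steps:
Q(V) = -V/5 (Q(V) = V*(-⅕) = -V/5)
W(f) = -⅕ (W(f) = -⅕*1 = -⅕)
1/W(-71) = 1/(-⅕) = -5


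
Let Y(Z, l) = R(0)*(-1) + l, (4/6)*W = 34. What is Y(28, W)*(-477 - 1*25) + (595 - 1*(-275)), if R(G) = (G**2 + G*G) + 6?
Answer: -21720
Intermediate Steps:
W = 51 (W = (3/2)*34 = 51)
R(G) = 6 + 2*G**2 (R(G) = (G**2 + G**2) + 6 = 2*G**2 + 6 = 6 + 2*G**2)
Y(Z, l) = -6 + l (Y(Z, l) = (6 + 2*0**2)*(-1) + l = (6 + 2*0)*(-1) + l = (6 + 0)*(-1) + l = 6*(-1) + l = -6 + l)
Y(28, W)*(-477 - 1*25) + (595 - 1*(-275)) = (-6 + 51)*(-477 - 1*25) + (595 - 1*(-275)) = 45*(-477 - 25) + (595 + 275) = 45*(-502) + 870 = -22590 + 870 = -21720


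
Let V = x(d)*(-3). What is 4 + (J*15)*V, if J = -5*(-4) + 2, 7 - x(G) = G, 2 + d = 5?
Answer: -3956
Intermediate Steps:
d = 3 (d = -2 + 5 = 3)
x(G) = 7 - G
J = 22 (J = 20 + 2 = 22)
V = -12 (V = (7 - 1*3)*(-3) = (7 - 3)*(-3) = 4*(-3) = -12)
4 + (J*15)*V = 4 + (22*15)*(-12) = 4 + 330*(-12) = 4 - 3960 = -3956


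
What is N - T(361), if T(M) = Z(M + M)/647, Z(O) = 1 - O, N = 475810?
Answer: 307849791/647 ≈ 4.7581e+5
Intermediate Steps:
T(M) = 1/647 - 2*M/647 (T(M) = (1 - (M + M))/647 = (1 - 2*M)*(1/647) = 1/647 - 2*M/647)
N - T(361) = 475810 - (1/647 - 2/647*361) = 475810 - (1/647 - 722/647) = 475810 - 1*(-721/647) = 475810 + 721/647 = 307849791/647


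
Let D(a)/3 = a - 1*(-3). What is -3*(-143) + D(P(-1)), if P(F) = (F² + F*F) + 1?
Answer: 447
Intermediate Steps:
P(F) = 1 + 2*F² (P(F) = (F² + F²) + 1 = 2*F² + 1 = 1 + 2*F²)
D(a) = 9 + 3*a (D(a) = 3*(a - 1*(-3)) = 3*(a + 3) = 3*(3 + a) = 9 + 3*a)
-3*(-143) + D(P(-1)) = -3*(-143) + (9 + 3*(1 + 2*(-1)²)) = 429 + (9 + 3*(1 + 2*1)) = 429 + (9 + 3*(1 + 2)) = 429 + (9 + 3*3) = 429 + (9 + 9) = 429 + 18 = 447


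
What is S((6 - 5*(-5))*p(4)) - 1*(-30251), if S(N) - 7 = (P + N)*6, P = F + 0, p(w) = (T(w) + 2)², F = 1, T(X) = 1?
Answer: 31938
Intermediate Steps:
p(w) = 9 (p(w) = (1 + 2)² = 3² = 9)
P = 1 (P = 1 + 0 = 1)
S(N) = 13 + 6*N (S(N) = 7 + (1 + N)*6 = 7 + (6 + 6*N) = 13 + 6*N)
S((6 - 5*(-5))*p(4)) - 1*(-30251) = (13 + 6*((6 - 5*(-5))*9)) - 1*(-30251) = (13 + 6*((6 + 25)*9)) + 30251 = (13 + 6*(31*9)) + 30251 = (13 + 6*279) + 30251 = (13 + 1674) + 30251 = 1687 + 30251 = 31938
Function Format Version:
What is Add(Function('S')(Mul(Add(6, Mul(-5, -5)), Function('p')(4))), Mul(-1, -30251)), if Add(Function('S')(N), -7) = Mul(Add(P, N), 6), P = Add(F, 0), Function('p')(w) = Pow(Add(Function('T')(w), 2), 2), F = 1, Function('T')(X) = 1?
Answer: 31938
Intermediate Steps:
Function('p')(w) = 9 (Function('p')(w) = Pow(Add(1, 2), 2) = Pow(3, 2) = 9)
P = 1 (P = Add(1, 0) = 1)
Function('S')(N) = Add(13, Mul(6, N)) (Function('S')(N) = Add(7, Mul(Add(1, N), 6)) = Add(7, Add(6, Mul(6, N))) = Add(13, Mul(6, N)))
Add(Function('S')(Mul(Add(6, Mul(-5, -5)), Function('p')(4))), Mul(-1, -30251)) = Add(Add(13, Mul(6, Mul(Add(6, Mul(-5, -5)), 9))), Mul(-1, -30251)) = Add(Add(13, Mul(6, Mul(Add(6, 25), 9))), 30251) = Add(Add(13, Mul(6, Mul(31, 9))), 30251) = Add(Add(13, Mul(6, 279)), 30251) = Add(Add(13, 1674), 30251) = Add(1687, 30251) = 31938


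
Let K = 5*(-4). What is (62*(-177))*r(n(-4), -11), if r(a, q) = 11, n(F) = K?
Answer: -120714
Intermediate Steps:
K = -20
n(F) = -20
(62*(-177))*r(n(-4), -11) = (62*(-177))*11 = -10974*11 = -120714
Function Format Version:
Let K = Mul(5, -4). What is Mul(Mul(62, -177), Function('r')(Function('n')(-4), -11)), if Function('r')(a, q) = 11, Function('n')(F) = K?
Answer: -120714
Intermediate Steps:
K = -20
Function('n')(F) = -20
Mul(Mul(62, -177), Function('r')(Function('n')(-4), -11)) = Mul(Mul(62, -177), 11) = Mul(-10974, 11) = -120714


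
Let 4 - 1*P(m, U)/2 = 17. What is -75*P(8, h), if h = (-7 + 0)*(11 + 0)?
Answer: 1950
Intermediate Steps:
h = -77 (h = -7*11 = -77)
P(m, U) = -26 (P(m, U) = 8 - 2*17 = 8 - 34 = -26)
-75*P(8, h) = -75*(-26) = 1950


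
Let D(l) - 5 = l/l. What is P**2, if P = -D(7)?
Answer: 36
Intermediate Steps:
D(l) = 6 (D(l) = 5 + l/l = 5 + 1 = 6)
P = -6 (P = -1*6 = -6)
P**2 = (-6)**2 = 36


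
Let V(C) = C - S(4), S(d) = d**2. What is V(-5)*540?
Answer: -11340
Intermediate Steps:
V(C) = -16 + C (V(C) = C - 1*4**2 = C - 1*16 = C - 16 = -16 + C)
V(-5)*540 = (-16 - 5)*540 = -21*540 = -11340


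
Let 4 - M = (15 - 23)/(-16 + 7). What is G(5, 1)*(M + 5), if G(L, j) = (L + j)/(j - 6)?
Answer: -146/15 ≈ -9.7333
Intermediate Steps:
G(L, j) = (L + j)/(-6 + j)
M = 28/9 (M = 4 - (15 - 23)/(-16 + 7) = 4 - (-8)/(-9) = 4 - (-8)*(-1)/9 = 4 - 1*8/9 = 4 - 8/9 = 28/9 ≈ 3.1111)
G(5, 1)*(M + 5) = ((5 + 1)/(-6 + 1))*(28/9 + 5) = (6/(-5))*(73/9) = -⅕*6*(73/9) = -6/5*73/9 = -146/15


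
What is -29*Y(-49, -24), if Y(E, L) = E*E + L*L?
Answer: -86333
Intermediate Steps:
Y(E, L) = E² + L²
-29*Y(-49, -24) = -29*((-49)² + (-24)²) = -29*(2401 + 576) = -29*2977 = -86333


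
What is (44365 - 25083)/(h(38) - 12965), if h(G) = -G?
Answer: -19282/13003 ≈ -1.4829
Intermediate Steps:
(44365 - 25083)/(h(38) - 12965) = (44365 - 25083)/(-1*38 - 12965) = 19282/(-38 - 12965) = 19282/(-13003) = 19282*(-1/13003) = -19282/13003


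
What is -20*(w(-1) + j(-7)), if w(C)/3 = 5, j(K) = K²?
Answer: -1280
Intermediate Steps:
w(C) = 15 (w(C) = 3*5 = 15)
-20*(w(-1) + j(-7)) = -20*(15 + (-7)²) = -20*(15 + 49) = -20*64 = -1280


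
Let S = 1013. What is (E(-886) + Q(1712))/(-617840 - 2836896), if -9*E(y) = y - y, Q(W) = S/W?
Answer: -1013/5914508032 ≈ -1.7127e-7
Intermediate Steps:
Q(W) = 1013/W
E(y) = 0 (E(y) = -(y - y)/9 = -⅑*0 = 0)
(E(-886) + Q(1712))/(-617840 - 2836896) = (0 + 1013/1712)/(-617840 - 2836896) = (0 + 1013*(1/1712))/(-3454736) = (0 + 1013/1712)*(-1/3454736) = (1013/1712)*(-1/3454736) = -1013/5914508032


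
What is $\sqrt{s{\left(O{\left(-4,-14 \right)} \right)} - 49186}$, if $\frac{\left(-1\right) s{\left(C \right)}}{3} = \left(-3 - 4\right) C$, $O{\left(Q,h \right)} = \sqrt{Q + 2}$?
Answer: $\sqrt{-49186 + 21 i \sqrt{2}} \approx 0.067 + 221.78 i$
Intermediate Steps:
$O{\left(Q,h \right)} = \sqrt{2 + Q}$
$s{\left(C \right)} = 21 C$ ($s{\left(C \right)} = - 3 \left(-3 - 4\right) C = - 3 \left(- 7 C\right) = 21 C$)
$\sqrt{s{\left(O{\left(-4,-14 \right)} \right)} - 49186} = \sqrt{21 \sqrt{2 - 4} - 49186} = \sqrt{21 \sqrt{-2} - 49186} = \sqrt{21 i \sqrt{2} - 49186} = \sqrt{-49186 + 21 i \sqrt{2}}$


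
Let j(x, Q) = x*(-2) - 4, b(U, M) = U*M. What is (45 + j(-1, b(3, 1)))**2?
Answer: 1849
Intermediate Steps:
b(U, M) = M*U
j(x, Q) = -4 - 2*x (j(x, Q) = -2*x - 4 = -4 - 2*x)
(45 + j(-1, b(3, 1)))**2 = (45 + (-4 - 2*(-1)))**2 = (45 + (-4 + 2))**2 = (45 - 2)**2 = 43**2 = 1849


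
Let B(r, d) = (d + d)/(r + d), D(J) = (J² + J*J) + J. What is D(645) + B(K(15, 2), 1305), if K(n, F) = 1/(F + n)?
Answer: 9237107820/11093 ≈ 8.3270e+5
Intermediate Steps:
D(J) = J + 2*J² (D(J) = (J² + J²) + J = 2*J² + J = J + 2*J²)
B(r, d) = 2*d/(d + r) (B(r, d) = (2*d)/(d + r) = 2*d/(d + r))
D(645) + B(K(15, 2), 1305) = 645*(1 + 2*645) + 2*1305/(1305 + 1/(2 + 15)) = 645*(1 + 1290) + 2*1305/(1305 + 1/17) = 645*1291 + 2*1305/(1305 + 1/17) = 832695 + 2*1305/(22186/17) = 832695 + 2*1305*(17/22186) = 832695 + 22185/11093 = 9237107820/11093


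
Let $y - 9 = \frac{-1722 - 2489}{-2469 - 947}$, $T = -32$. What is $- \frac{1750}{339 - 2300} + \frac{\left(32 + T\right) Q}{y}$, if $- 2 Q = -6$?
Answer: $\frac{1750}{1961} \approx 0.8924$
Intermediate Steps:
$Q = 3$ ($Q = \left(- \frac{1}{2}\right) \left(-6\right) = 3$)
$y = \frac{34955}{3416}$ ($y = 9 + \frac{-1722 - 2489}{-2469 - 947} = 9 - \frac{4211}{-3416} = 9 - - \frac{4211}{3416} = 9 + \frac{4211}{3416} = \frac{34955}{3416} \approx 10.233$)
$- \frac{1750}{339 - 2300} + \frac{\left(32 + T\right) Q}{y} = - \frac{1750}{339 - 2300} + \frac{\left(32 - 32\right) 3}{\frac{34955}{3416}} = - \frac{1750}{-1961} + 0 \cdot 3 \cdot \frac{3416}{34955} = \left(-1750\right) \left(- \frac{1}{1961}\right) + 0 \cdot \frac{3416}{34955} = \frac{1750}{1961} + 0 = \frac{1750}{1961}$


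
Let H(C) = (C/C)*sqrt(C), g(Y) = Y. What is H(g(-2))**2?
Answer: -2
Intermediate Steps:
H(C) = sqrt(C) (H(C) = 1*sqrt(C) = sqrt(C))
H(g(-2))**2 = (sqrt(-2))**2 = (I*sqrt(2))**2 = -2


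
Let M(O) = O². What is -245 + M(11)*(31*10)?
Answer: 37265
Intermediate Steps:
-245 + M(11)*(31*10) = -245 + 11²*(31*10) = -245 + 121*310 = -245 + 37510 = 37265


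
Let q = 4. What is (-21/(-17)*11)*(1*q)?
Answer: 924/17 ≈ 54.353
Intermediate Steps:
(-21/(-17)*11)*(1*q) = (-21/(-17)*11)*(1*4) = (-21*(-1/17)*11)*4 = ((21/17)*11)*4 = (231/17)*4 = 924/17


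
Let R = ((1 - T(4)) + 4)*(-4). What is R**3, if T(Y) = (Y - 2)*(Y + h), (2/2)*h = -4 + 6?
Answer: 21952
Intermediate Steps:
h = 2 (h = -4 + 6 = 2)
T(Y) = (-2 + Y)*(2 + Y) (T(Y) = (Y - 2)*(Y + 2) = (-2 + Y)*(2 + Y))
R = 28 (R = ((1 - (-4 + 4**2)) + 4)*(-4) = ((1 - (-4 + 16)) + 4)*(-4) = ((1 - 1*12) + 4)*(-4) = ((1 - 12) + 4)*(-4) = (-11 + 4)*(-4) = -7*(-4) = 28)
R**3 = 28**3 = 21952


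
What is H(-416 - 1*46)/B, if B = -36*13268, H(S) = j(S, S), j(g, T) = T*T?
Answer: -5929/13268 ≈ -0.44686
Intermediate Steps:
j(g, T) = T²
H(S) = S²
B = -477648
H(-416 - 1*46)/B = (-416 - 1*46)²/(-477648) = (-416 - 46)²*(-1/477648) = (-462)²*(-1/477648) = 213444*(-1/477648) = -5929/13268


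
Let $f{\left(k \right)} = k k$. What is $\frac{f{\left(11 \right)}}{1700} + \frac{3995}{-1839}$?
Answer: $- \frac{6568981}{3126300} \approx -2.1012$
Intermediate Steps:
$f{\left(k \right)} = k^{2}$
$\frac{f{\left(11 \right)}}{1700} + \frac{3995}{-1839} = \frac{11^{2}}{1700} + \frac{3995}{-1839} = 121 \cdot \frac{1}{1700} + 3995 \left(- \frac{1}{1839}\right) = \frac{121}{1700} - \frac{3995}{1839} = - \frac{6568981}{3126300}$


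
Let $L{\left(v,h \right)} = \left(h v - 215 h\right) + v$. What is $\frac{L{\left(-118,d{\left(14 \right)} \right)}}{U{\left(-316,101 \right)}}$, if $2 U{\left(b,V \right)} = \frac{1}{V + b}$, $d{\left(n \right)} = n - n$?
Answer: $50740$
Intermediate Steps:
$d{\left(n \right)} = 0$
$L{\left(v,h \right)} = v - 215 h + h v$ ($L{\left(v,h \right)} = \left(- 215 h + h v\right) + v = v - 215 h + h v$)
$U{\left(b,V \right)} = \frac{1}{2 \left(V + b\right)}$
$\frac{L{\left(-118,d{\left(14 \right)} \right)}}{U{\left(-316,101 \right)}} = \frac{-118 - 0 + 0 \left(-118\right)}{\frac{1}{2} \frac{1}{101 - 316}} = \frac{-118 + 0 + 0}{\frac{1}{2} \frac{1}{-215}} = - \frac{118}{\frac{1}{2} \left(- \frac{1}{215}\right)} = - \frac{118}{- \frac{1}{430}} = \left(-118\right) \left(-430\right) = 50740$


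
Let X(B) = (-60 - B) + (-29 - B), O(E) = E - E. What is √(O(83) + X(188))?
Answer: I*√465 ≈ 21.564*I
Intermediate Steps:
O(E) = 0
X(B) = -89 - 2*B
√(O(83) + X(188)) = √(0 + (-89 - 2*188)) = √(0 + (-89 - 376)) = √(0 - 465) = √(-465) = I*√465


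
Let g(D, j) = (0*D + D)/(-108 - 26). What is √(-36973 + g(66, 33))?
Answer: 2*I*√41493502/67 ≈ 192.28*I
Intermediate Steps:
g(D, j) = -D/134 (g(D, j) = (0 + D)/(-134) = D*(-1/134) = -D/134)
√(-36973 + g(66, 33)) = √(-36973 - 1/134*66) = √(-36973 - 33/67) = √(-2477224/67) = 2*I*√41493502/67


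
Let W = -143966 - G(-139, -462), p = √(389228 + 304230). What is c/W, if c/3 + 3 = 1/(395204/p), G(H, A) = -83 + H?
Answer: 9/143744 - 3*√693458/56808203776 ≈ 6.2567e-5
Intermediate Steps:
p = √693458 ≈ 832.74
W = -143744 (W = -143966 - (-83 - 139) = -143966 - 1*(-222) = -143966 + 222 = -143744)
c = -9 + 3*√693458/395204 (c = -9 + 3/((395204/(√693458))) = -9 + 3/((395204*(√693458/693458))) = -9 + 3/((197602*√693458/346729)) = -9 + 3*(√693458/395204) = -9 + 3*√693458/395204 ≈ -8.9937)
c/W = (-9 + 3*√693458/395204)/(-143744) = (-9 + 3*√693458/395204)*(-1/143744) = 9/143744 - 3*√693458/56808203776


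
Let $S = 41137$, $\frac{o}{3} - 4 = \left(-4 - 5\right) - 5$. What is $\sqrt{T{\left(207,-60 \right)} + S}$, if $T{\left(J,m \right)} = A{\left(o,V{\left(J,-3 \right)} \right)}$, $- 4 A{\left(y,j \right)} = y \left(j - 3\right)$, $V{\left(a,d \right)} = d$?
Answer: $2 \sqrt{10273} \approx 202.71$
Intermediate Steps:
$o = -30$ ($o = 12 + 3 \left(\left(-4 - 5\right) - 5\right) = 12 + 3 \left(-9 - 5\right) = 12 + 3 \left(-14\right) = 12 - 42 = -30$)
$A{\left(y,j \right)} = - \frac{y \left(-3 + j\right)}{4}$ ($A{\left(y,j \right)} = - \frac{y \left(j - 3\right)}{4} = - \frac{y \left(-3 + j\right)}{4}$)
$T{\left(J,m \right)} = -45$ ($T{\left(J,m \right)} = \frac{1}{4} \left(-30\right) \left(3 - -3\right) = \frac{1}{4} \left(-30\right) \left(3 + 3\right) = \frac{1}{4} \left(-30\right) 6 = -45$)
$\sqrt{T{\left(207,-60 \right)} + S} = \sqrt{-45 + 41137} = \sqrt{41092} = 2 \sqrt{10273}$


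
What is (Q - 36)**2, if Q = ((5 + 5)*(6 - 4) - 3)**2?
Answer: 64009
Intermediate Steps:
Q = 289 (Q = (10*2 - 3)**2 = (20 - 3)**2 = 17**2 = 289)
(Q - 36)**2 = (289 - 36)**2 = 253**2 = 64009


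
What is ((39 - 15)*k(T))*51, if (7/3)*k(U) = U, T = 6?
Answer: 22032/7 ≈ 3147.4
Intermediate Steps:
k(U) = 3*U/7
((39 - 15)*k(T))*51 = ((39 - 15)*((3/7)*6))*51 = (24*(18/7))*51 = (432/7)*51 = 22032/7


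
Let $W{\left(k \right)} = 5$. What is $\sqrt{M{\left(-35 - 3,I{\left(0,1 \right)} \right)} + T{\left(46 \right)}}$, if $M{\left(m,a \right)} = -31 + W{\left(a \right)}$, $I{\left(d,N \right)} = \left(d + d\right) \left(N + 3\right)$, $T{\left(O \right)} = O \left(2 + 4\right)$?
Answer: $5 \sqrt{10} \approx 15.811$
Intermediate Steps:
$T{\left(O \right)} = 6 O$ ($T{\left(O \right)} = O 6 = 6 O$)
$I{\left(d,N \right)} = 2 d \left(3 + N\right)$
$M{\left(m,a \right)} = -26$ ($M{\left(m,a \right)} = -31 + 5 = -26$)
$\sqrt{M{\left(-35 - 3,I{\left(0,1 \right)} \right)} + T{\left(46 \right)}} = \sqrt{-26 + 6 \cdot 46} = \sqrt{-26 + 276} = \sqrt{250} = 5 \sqrt{10}$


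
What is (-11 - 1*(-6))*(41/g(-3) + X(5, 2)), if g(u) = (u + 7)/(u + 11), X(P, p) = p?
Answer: -420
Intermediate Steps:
g(u) = (7 + u)/(11 + u)
(-11 - 1*(-6))*(41/g(-3) + X(5, 2)) = (-11 - 1*(-6))*(41/(((7 - 3)/(11 - 3))) + 2) = (-11 + 6)*(41/((4/8)) + 2) = -5*(41/(((1/8)*4)) + 2) = -5*(41/(1/2) + 2) = -5*(41*2 + 2) = -5*(82 + 2) = -5*84 = -420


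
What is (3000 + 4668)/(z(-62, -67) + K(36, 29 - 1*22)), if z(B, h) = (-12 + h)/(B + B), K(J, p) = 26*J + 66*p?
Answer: 950832/173431 ≈ 5.4825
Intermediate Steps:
z(B, h) = (-12 + h)/(2*B) (z(B, h) = (-12 + h)/((2*B)) = (-12 + h)*(1/(2*B)) = (-12 + h)/(2*B))
(3000 + 4668)/(z(-62, -67) + K(36, 29 - 1*22)) = (3000 + 4668)/((½)*(-12 - 67)/(-62) + (26*36 + 66*(29 - 1*22))) = 7668/((½)*(-1/62)*(-79) + (936 + 66*(29 - 22))) = 7668/(79/124 + (936 + 66*7)) = 7668/(79/124 + (936 + 462)) = 7668/(79/124 + 1398) = 7668/(173431/124) = 7668*(124/173431) = 950832/173431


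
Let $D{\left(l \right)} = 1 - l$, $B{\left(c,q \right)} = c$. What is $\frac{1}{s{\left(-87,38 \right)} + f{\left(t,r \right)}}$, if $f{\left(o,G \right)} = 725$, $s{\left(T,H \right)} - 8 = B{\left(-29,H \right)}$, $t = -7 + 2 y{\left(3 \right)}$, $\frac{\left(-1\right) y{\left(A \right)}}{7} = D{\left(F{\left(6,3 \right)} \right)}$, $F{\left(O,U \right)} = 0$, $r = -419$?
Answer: $\frac{1}{704} \approx 0.0014205$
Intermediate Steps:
$y{\left(A \right)} = -7$ ($y{\left(A \right)} = - 7 \left(1 - 0\right) = - 7 \left(1 + 0\right) = \left(-7\right) 1 = -7$)
$t = -21$ ($t = -7 + 2 \left(-7\right) = -7 - 14 = -21$)
$s{\left(T,H \right)} = -21$ ($s{\left(T,H \right)} = 8 - 29 = -21$)
$\frac{1}{s{\left(-87,38 \right)} + f{\left(t,r \right)}} = \frac{1}{-21 + 725} = \frac{1}{704}$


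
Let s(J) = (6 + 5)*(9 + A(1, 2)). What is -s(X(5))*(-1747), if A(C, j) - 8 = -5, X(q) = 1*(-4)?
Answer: 230604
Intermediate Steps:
X(q) = -4
A(C, j) = 3 (A(C, j) = 8 - 5 = 3)
s(J) = 132 (s(J) = (6 + 5)*(9 + 3) = 11*12 = 132)
-s(X(5))*(-1747) = -132*(-1747) = -1*(-230604) = 230604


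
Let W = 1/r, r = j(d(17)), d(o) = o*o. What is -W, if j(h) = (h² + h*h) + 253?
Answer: -1/167295 ≈ -5.9775e-6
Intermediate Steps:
d(o) = o²
j(h) = 253 + 2*h² (j(h) = (h² + h²) + 253 = 2*h² + 253 = 253 + 2*h²)
r = 167295 (r = 253 + 2*(17²)² = 253 + 2*289² = 253 + 2*83521 = 253 + 167042 = 167295)
W = 1/167295 ≈ 5.9775e-6
-W = -1*1/167295 = -1/167295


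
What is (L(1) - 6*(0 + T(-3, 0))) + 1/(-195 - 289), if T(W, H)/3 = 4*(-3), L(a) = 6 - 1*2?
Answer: 106479/484 ≈ 220.00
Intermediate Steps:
L(a) = 4 (L(a) = 6 - 2 = 4)
T(W, H) = -36 (T(W, H) = 3*(4*(-3)) = 3*(-12) = -36)
(L(1) - 6*(0 + T(-3, 0))) + 1/(-195 - 289) = (4 - 6*(0 - 36)) + 1/(-195 - 289) = (4 - 6*(-36)) + 1/(-484) = (4 - 1*(-216)) - 1/484 = (4 + 216) - 1/484 = 220 - 1/484 = 106479/484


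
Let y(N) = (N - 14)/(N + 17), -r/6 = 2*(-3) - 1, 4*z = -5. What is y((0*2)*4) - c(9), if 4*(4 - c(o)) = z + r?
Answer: 1459/272 ≈ 5.3640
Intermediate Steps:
z = -5/4 (z = (1/4)*(-5) = -5/4 ≈ -1.2500)
r = 42 (r = -6*(2*(-3) - 1) = -6*(-6 - 1) = -6*(-7) = 42)
y(N) = (-14 + N)/(17 + N)
c(o) = -99/16 (c(o) = 4 - (-5/4 + 42)/4 = 4 - 1/4*163/4 = 4 - 163/16 = -99/16)
y((0*2)*4) - c(9) = (-14 + (0*2)*4)/(17 + (0*2)*4) - 1*(-99/16) = (-14 + 0*4)/(17 + 0*4) + 99/16 = (-14 + 0)/(17 + 0) + 99/16 = -14/17 + 99/16 = 1459/272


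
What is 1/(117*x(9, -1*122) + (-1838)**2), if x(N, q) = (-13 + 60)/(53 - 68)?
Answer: 5/16889387 ≈ 2.9604e-7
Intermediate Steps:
x(N, q) = -47/15 (x(N, q) = 47/(-15) = 47*(-1/15) = -47/15)
1/(117*x(9, -1*122) + (-1838)**2) = 1/(117*(-47/15) + (-1838)**2) = 1/(-1833/5 + 3378244) = 1/(16889387/5) = 5/16889387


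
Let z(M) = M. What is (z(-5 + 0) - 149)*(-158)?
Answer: 24332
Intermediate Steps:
(z(-5 + 0) - 149)*(-158) = ((-5 + 0) - 149)*(-158) = (-5 - 149)*(-158) = -154*(-158) = 24332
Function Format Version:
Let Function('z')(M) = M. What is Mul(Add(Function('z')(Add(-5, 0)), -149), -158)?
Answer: 24332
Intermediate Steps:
Mul(Add(Function('z')(Add(-5, 0)), -149), -158) = Mul(Add(Add(-5, 0), -149), -158) = Mul(Add(-5, -149), -158) = Mul(-154, -158) = 24332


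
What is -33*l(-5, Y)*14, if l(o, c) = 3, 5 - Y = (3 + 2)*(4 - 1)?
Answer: -1386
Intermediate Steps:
Y = -10 (Y = 5 - (3 + 2)*(4 - 1) = 5 - 5*3 = 5 - 1*15 = 5 - 15 = -10)
-33*l(-5, Y)*14 = -33*3*14 = -99*14 = -1386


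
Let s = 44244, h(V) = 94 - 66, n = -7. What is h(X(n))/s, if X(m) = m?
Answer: 7/11061 ≈ 0.00063285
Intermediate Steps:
h(V) = 28
h(X(n))/s = 28/44244 = 28*(1/44244) = 7/11061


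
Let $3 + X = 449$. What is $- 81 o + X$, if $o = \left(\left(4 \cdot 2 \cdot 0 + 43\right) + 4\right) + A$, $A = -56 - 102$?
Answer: $9437$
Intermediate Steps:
$A = -158$ ($A = -56 - 102 = -158$)
$X = 446$ ($X = -3 + 449 = 446$)
$o = -111$ ($o = \left(\left(4 \cdot 2 \cdot 0 + 43\right) + 4\right) - 158 = \left(\left(8 \cdot 0 + 43\right) + 4\right) - 158 = \left(\left(0 + 43\right) + 4\right) - 158 = \left(43 + 4\right) - 158 = 47 - 158 = -111$)
$- 81 o + X = \left(-81\right) \left(-111\right) + 446 = 8991 + 446 = 9437$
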